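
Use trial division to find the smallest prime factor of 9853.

59

9853 is odd.
Digit sum 25, not divisible by 3.
Ends in 3: not divisible by 5.
7: 9853 = 7·1407 + 4
11: 9853 = 11·895 + 8
13: 9853 = 13·757 + 12
17: 9853 = 17·579 + 10
19: 9853 = 19·518 + 11
23: 9853 = 23·428 + 9
29: 9853 = 29·339 + 22
31: 9853 = 31·317 + 26
37: 9853 = 37·266 + 11
41: 9853 = 41·240 + 13
43: 9853 = 43·229 + 6
47: 9853 = 47·209 + 30
53: 9853 = 53·185 + 48
59: 9853 = 59·167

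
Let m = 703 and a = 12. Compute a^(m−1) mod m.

12^1 ≡ 12 (mod 703)
12^2 ≡ 12^2 = 144 ≡ 144 (mod 703)
12^4 ≡ 144^2 = 20736 ≡ 349 (mod 703)
12^8 ≡ 349^2 = 121801 ≡ 182 (mod 703)
12^16 ≡ 182^2 = 33124 ≡ 83 (mod 703)
12^32 ≡ 83^2 = 6889 ≡ 562 (mod 703)
12^64 ≡ 562^2 = 315844 ≡ 197 (mod 703)
12^128 ≡ 197^2 = 38809 ≡ 144 (mod 703)
12^256 ≡ 144^2 = 20736 ≡ 349 (mod 703)
12^512 ≡ 349^2 = 121801 ≡ 182 (mod 703)
702 = 512 + 128 + 32 + 16 + 8 + 4 + 2 in binary powers of 2.
So 12^702 ≡ 182 · 144 · 562 · 83 · 182 · 349 · 144 ≡ 1 (mod 703).
Since the result is 1, base 12 gives no evidence that 703 is composite.

1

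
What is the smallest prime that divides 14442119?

89

14442119 is odd.
Digit sum 26, not divisible by 3.
Ends in 9: not divisible by 5.
7: 14442119 = 7·2063159 + 6
11: 14442119 = 11·1312919 + 10
13: 14442119 = 13·1110932 + 3
17: 14442119 = 17·849536 + 7
19: 14442119 = 19·760111 + 10
23: 14442119 = 23·627918 + 5
29: 14442119 = 29·498004 + 3
31: 14442119 = 31·465874 + 25
37: 14442119 = 37·390327 + 20
41: 14442119 = 41·352246 + 33
43: 14442119 = 43·335863 + 10
47: 14442119 = 47·307279 + 6
53: 14442119 = 53·272492 + 43
59: 14442119 = 59·244781 + 40
61: 14442119 = 61·236756 + 3
67: 14442119 = 67·215554 + 1
71: 14442119 = 71·203410 + 9
73: 14442119 = 73·197837 + 18
79: 14442119 = 79·182811 + 50
83: 14442119 = 83·174001 + 36
89: 14442119 = 89·162271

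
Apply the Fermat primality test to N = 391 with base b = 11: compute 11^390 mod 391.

110

11^1 ≡ 11 (mod 391)
11^2 ≡ 11^2 = 121 ≡ 121 (mod 391)
11^4 ≡ 121^2 = 14641 ≡ 174 (mod 391)
11^8 ≡ 174^2 = 30276 ≡ 169 (mod 391)
11^16 ≡ 169^2 = 28561 ≡ 18 (mod 391)
11^32 ≡ 18^2 = 324 ≡ 324 (mod 391)
11^64 ≡ 324^2 = 104976 ≡ 188 (mod 391)
11^128 ≡ 188^2 = 35344 ≡ 154 (mod 391)
11^256 ≡ 154^2 = 23716 ≡ 256 (mod 391)
390 = 256 + 128 + 4 + 2 in binary powers of 2.
So 11^390 ≡ 256 · 154 · 174 · 121 ≡ 110 (mod 391).
Since 110 ≠ 1, base 11 is a Fermat witness: 391 is composite.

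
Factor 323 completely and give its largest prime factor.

19

323 = 17 · 19
19 is prime.
So 323 = 17 · 19; the largest prime factor is 19.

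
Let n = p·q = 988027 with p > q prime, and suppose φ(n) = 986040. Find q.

991

φ(n) = (p−1)(q−1) = n − (p+q) + 1, so p + q = 988027 − 986040 + 1 = 1988.
p and q are the roots of t² − 1988t + 988027 = 0.
Discriminant: 1988² − 4·988027 = 3952144 − 3952108 = 36; √36 = 6.
q = (1988 − 6)/2 = 991, p = (1988 + 6)/2 = 997.
Check: 991 · 997 = 988027.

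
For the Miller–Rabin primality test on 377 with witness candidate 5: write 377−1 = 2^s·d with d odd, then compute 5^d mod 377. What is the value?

138

377 − 1 = 376 = 2^3 · 47, so d = 47.
5^1 ≡ 5 (mod 377)
5^2 ≡ 5^2 = 25 ≡ 25 (mod 377)
5^4 ≡ 25^2 = 625 ≡ 248 (mod 377)
5^8 ≡ 248^2 = 61504 ≡ 53 (mod 377)
5^16 ≡ 53^2 = 2809 ≡ 170 (mod 377)
5^32 ≡ 170^2 = 28900 ≡ 248 (mod 377)
47 = 32 + 8 + 4 + 2 + 1 in binary powers of 2.
So 5^47 ≡ 248 · 53 · 248 · 25 · 5 ≡ 138 (mod 377).
Squaring chain: 138 → 194 → 313; never reaches −1, so base 5 is a Miller–Rabin witness that 377 is composite.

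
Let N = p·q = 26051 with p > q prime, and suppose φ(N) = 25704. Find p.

φ(n) = (p−1)(q−1) = n − (p+q) + 1, so p + q = 26051 − 25704 + 1 = 348.
p and q are the roots of t² − 348t + 26051 = 0.
Discriminant: 348² − 4·26051 = 121104 − 104204 = 16900; √16900 = 130.
q = (348 − 130)/2 = 109, p = (348 + 130)/2 = 239.
Check: 109 · 239 = 26051.

239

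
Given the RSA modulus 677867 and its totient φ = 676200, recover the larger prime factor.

φ(n) = (p−1)(q−1) = n − (p+q) + 1, so p + q = 677867 − 676200 + 1 = 1668.
p and q are the roots of t² − 1668t + 677867 = 0.
Discriminant: 1668² − 4·677867 = 2782224 − 2711468 = 70756; √70756 = 266.
q = (1668 − 266)/2 = 701, p = (1668 + 266)/2 = 967.
Check: 701 · 967 = 677867.

967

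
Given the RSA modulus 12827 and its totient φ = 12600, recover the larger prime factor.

127

φ(n) = (p−1)(q−1) = n − (p+q) + 1, so p + q = 12827 − 12600 + 1 = 228.
p and q are the roots of t² − 228t + 12827 = 0.
Discriminant: 228² − 4·12827 = 51984 − 51308 = 676; √676 = 26.
q = (228 − 26)/2 = 101, p = (228 + 26)/2 = 127.
Check: 101 · 127 = 12827.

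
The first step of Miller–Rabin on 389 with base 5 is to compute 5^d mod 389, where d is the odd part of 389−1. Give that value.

389 − 1 = 388 = 2^2 · 97, so d = 97.
5^1 ≡ 5 (mod 389)
5^2 ≡ 5^2 = 25 ≡ 25 (mod 389)
5^4 ≡ 25^2 = 625 ≡ 236 (mod 389)
5^8 ≡ 236^2 = 55696 ≡ 69 (mod 389)
5^16 ≡ 69^2 = 4761 ≡ 93 (mod 389)
5^32 ≡ 93^2 = 8649 ≡ 91 (mod 389)
5^64 ≡ 91^2 = 8281 ≡ 112 (mod 389)
97 = 64 + 32 + 1 in binary powers of 2.
So 5^97 ≡ 112 · 91 · 5 ≡ 1 (mod 389).
Since 5^d ≡ 1 (mod 389), base 5 does not prove 389 composite.

1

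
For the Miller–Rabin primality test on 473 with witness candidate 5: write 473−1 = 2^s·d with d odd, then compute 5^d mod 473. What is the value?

372

473 − 1 = 472 = 2^3 · 59, so d = 59.
5^1 ≡ 5 (mod 473)
5^2 ≡ 5^2 = 25 ≡ 25 (mod 473)
5^4 ≡ 25^2 = 625 ≡ 152 (mod 473)
5^8 ≡ 152^2 = 23104 ≡ 400 (mod 473)
5^16 ≡ 400^2 = 160000 ≡ 126 (mod 473)
5^32 ≡ 126^2 = 15876 ≡ 267 (mod 473)
59 = 32 + 16 + 8 + 2 + 1 in binary powers of 2.
So 5^59 ≡ 267 · 126 · 400 · 25 · 5 ≡ 372 (mod 473).
Squaring chain: 372 → 268 → 401; never reaches −1, so base 5 is a Miller–Rabin witness that 473 is composite.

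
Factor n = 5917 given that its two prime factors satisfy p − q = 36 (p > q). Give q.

Since p = q + 36, we have 5917 = q(q + 36), so q² + 36q − 5917 = 0.
Discriminant: 36² + 4·5917 = 1296 + 23668 = 24964; √24964 = 158.
q = (−36 + 158)/2 = 61, and p = q + 36 = 97.
Check: 61 · 97 = 5917.

61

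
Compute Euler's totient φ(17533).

17248

Factor: 17533 = 89 · 197.
φ(17533) = (89−1) · (197−1) = 88 · 196 = 17248.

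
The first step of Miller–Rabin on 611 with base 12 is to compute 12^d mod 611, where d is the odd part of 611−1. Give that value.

611 − 1 = 610 = 2^1 · 305, so d = 305.
12^1 ≡ 12 (mod 611)
12^2 ≡ 12^2 = 144 ≡ 144 (mod 611)
12^4 ≡ 144^2 = 20736 ≡ 573 (mod 611)
12^8 ≡ 573^2 = 328329 ≡ 222 (mod 611)
12^16 ≡ 222^2 = 49284 ≡ 404 (mod 611)
12^32 ≡ 404^2 = 163216 ≡ 79 (mod 611)
12^64 ≡ 79^2 = 6241 ≡ 131 (mod 611)
12^128 ≡ 131^2 = 17161 ≡ 53 (mod 611)
12^256 ≡ 53^2 = 2809 ≡ 365 (mod 611)
305 = 256 + 32 + 16 + 1 in binary powers of 2.
So 12^305 ≡ 365 · 79 · 404 · 12 ≡ 168 (mod 611).
Squaring chain: 168; never reaches −1, so base 12 is a Miller–Rabin witness that 611 is composite.

168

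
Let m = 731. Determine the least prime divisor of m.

731 is odd.
Digit sum 11, not divisible by 3.
Ends in 1: not divisible by 5.
7: 731 = 7·104 + 3
11: 731 = 11·66 + 5
13: 731 = 13·56 + 3
17: 731 = 17·43

17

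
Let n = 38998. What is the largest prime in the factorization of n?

37

38998 = 2 · 19499
19499 = 17 · 1147
1147 = 31 · 37
37 is prime.
So 38998 = 2 · 17 · 31 · 37; the largest prime factor is 37.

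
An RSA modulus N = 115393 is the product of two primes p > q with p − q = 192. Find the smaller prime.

257

Since p = q + 192, we have 115393 = q(q + 192), so q² + 192q − 115393 = 0.
Discriminant: 192² + 4·115393 = 36864 + 461572 = 498436; √498436 = 706.
q = (−192 + 706)/2 = 257, and p = q + 192 = 449.
Check: 257 · 449 = 115393.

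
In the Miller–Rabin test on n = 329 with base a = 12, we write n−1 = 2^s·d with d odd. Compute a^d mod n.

329 − 1 = 328 = 2^3 · 41, so d = 41.
12^1 ≡ 12 (mod 329)
12^2 ≡ 12^2 = 144 ≡ 144 (mod 329)
12^4 ≡ 144^2 = 20736 ≡ 9 (mod 329)
12^8 ≡ 9^2 = 81 ≡ 81 (mod 329)
12^16 ≡ 81^2 = 6561 ≡ 310 (mod 329)
12^32 ≡ 310^2 = 96100 ≡ 32 (mod 329)
41 = 32 + 8 + 1 in binary powers of 2.
So 12^41 ≡ 32 · 81 · 12 ≡ 178 (mod 329).
Squaring chain: 178 → 100 → 130; never reaches −1, so base 12 is a Miller–Rabin witness that 329 is composite.

178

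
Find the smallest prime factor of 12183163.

12183163 is odd.
Digit sum 25, not divisible by 3.
Ends in 3: not divisible by 5.
7: 12183163 = 7·1740451 + 6
11: 12183163 = 11·1107560 + 3
13: 12183163 = 13·937166 + 5
17: 12183163 = 17·716656 + 11
19: 12183163 = 19·641219 + 2
23: 12183163 = 23·529702 + 17
29: 12183163 = 29·420109 + 2
31: 12183163 = 31·393005 + 8
37: 12183163 = 37·329274 + 25
41: 12183163 = 41·297150 + 13
43: 12183163 = 43·283329 + 16
47: 12183163 = 47·259216 + 11
53: 12183163 = 53·229871

53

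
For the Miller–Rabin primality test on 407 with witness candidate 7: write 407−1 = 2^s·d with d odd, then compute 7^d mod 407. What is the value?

46

407 − 1 = 406 = 2^1 · 203, so d = 203.
7^1 ≡ 7 (mod 407)
7^2 ≡ 7^2 = 49 ≡ 49 (mod 407)
7^4 ≡ 49^2 = 2401 ≡ 366 (mod 407)
7^8 ≡ 366^2 = 133956 ≡ 53 (mod 407)
7^16 ≡ 53^2 = 2809 ≡ 367 (mod 407)
7^32 ≡ 367^2 = 134689 ≡ 379 (mod 407)
7^64 ≡ 379^2 = 143641 ≡ 377 (mod 407)
7^128 ≡ 377^2 = 142129 ≡ 86 (mod 407)
203 = 128 + 64 + 8 + 2 + 1 in binary powers of 2.
So 7^203 ≡ 86 · 377 · 53 · 49 · 7 ≡ 46 (mod 407).
Squaring chain: 46; never reaches −1, so base 7 is a Miller–Rabin witness that 407 is composite.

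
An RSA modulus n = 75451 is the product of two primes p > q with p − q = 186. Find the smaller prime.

Since p = q + 186, we have 75451 = q(q + 186), so q² + 186q − 75451 = 0.
Discriminant: 186² + 4·75451 = 34596 + 301804 = 336400; √336400 = 580.
q = (−186 + 580)/2 = 197, and p = q + 186 = 383.
Check: 197 · 383 = 75451.

197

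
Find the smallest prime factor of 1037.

17

1037 is odd.
Digit sum 11, not divisible by 3.
Ends in 7: not divisible by 5.
7: 1037 = 7·148 + 1
11: 1037 = 11·94 + 3
13: 1037 = 13·79 + 10
17: 1037 = 17·61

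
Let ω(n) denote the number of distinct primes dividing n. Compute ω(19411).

3

19411 = 7 · 2773
2773 = 47 · 59
19411 = 7 · 47 · 59, which has 3 distinct prime factors.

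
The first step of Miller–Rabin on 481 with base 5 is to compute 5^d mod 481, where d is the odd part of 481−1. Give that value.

177

481 − 1 = 480 = 2^5 · 15, so d = 15.
5^1 ≡ 5 (mod 481)
5^2 ≡ 5^2 = 25 ≡ 25 (mod 481)
5^4 ≡ 25^2 = 625 ≡ 144 (mod 481)
5^8 ≡ 144^2 = 20736 ≡ 53 (mod 481)
15 = 8 + 4 + 2 + 1 in binary powers of 2.
So 5^15 ≡ 53 · 144 · 25 · 5 ≡ 177 (mod 481).
Squaring chain: 177 → 64 → 248 → 417 → 248; never reaches −1, so base 5 is a Miller–Rabin witness that 481 is composite.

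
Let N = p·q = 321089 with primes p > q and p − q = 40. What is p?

Since p = q + 40, we have 321089 = q(q + 40), so q² + 40q − 321089 = 0.
Discriminant: 40² + 4·321089 = 1600 + 1284356 = 1285956; √1285956 = 1134.
q = (−40 + 1134)/2 = 547, and p = q + 40 = 587.
Check: 547 · 587 = 321089.

587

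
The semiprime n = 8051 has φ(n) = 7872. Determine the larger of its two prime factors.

φ(n) = (p−1)(q−1) = n − (p+q) + 1, so p + q = 8051 − 7872 + 1 = 180.
p and q are the roots of t² − 180t + 8051 = 0.
Discriminant: 180² − 4·8051 = 32400 − 32204 = 196; √196 = 14.
q = (180 − 14)/2 = 83, p = (180 + 14)/2 = 97.
Check: 83 · 97 = 8051.

97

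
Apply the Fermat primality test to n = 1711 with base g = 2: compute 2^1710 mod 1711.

265

2^1 ≡ 2 (mod 1711)
2^2 ≡ 2^2 = 4 ≡ 4 (mod 1711)
2^4 ≡ 4^2 = 16 ≡ 16 (mod 1711)
2^8 ≡ 16^2 = 256 ≡ 256 (mod 1711)
2^16 ≡ 256^2 = 65536 ≡ 518 (mod 1711)
2^32 ≡ 518^2 = 268324 ≡ 1408 (mod 1711)
2^64 ≡ 1408^2 = 1982464 ≡ 1126 (mod 1711)
2^128 ≡ 1126^2 = 1267876 ≡ 25 (mod 1711)
2^256 ≡ 25^2 = 625 ≡ 625 (mod 1711)
2^512 ≡ 625^2 = 390625 ≡ 517 (mod 1711)
2^1024 ≡ 517^2 = 267289 ≡ 373 (mod 1711)
1710 = 1024 + 512 + 128 + 32 + 8 + 4 + 2 in binary powers of 2.
So 2^1710 ≡ 373 · 517 · 25 · 1408 · 256 · 16 · 4 ≡ 265 (mod 1711).
Since 265 ≠ 1, base 2 is a Fermat witness: 1711 is composite.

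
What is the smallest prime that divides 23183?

23183 is odd.
Digit sum 17, not divisible by 3.
Ends in 3: not divisible by 5.
7: 23183 = 7·3311 + 6
11: 23183 = 11·2107 + 6
13: 23183 = 13·1783 + 4
17: 23183 = 17·1363 + 12
19: 23183 = 19·1220 + 3
23: 23183 = 23·1007 + 22
29: 23183 = 29·799 + 12
31: 23183 = 31·747 + 26
37: 23183 = 37·626 + 21
41: 23183 = 41·565 + 18
43: 23183 = 43·539 + 6
47: 23183 = 47·493 + 12
53: 23183 = 53·437 + 22
59: 23183 = 59·392 + 55
61: 23183 = 61·380 + 3
67: 23183 = 67·346 + 1
71: 23183 = 71·326 + 37
73: 23183 = 73·317 + 42
79: 23183 = 79·293 + 36
83: 23183 = 83·279 + 26
89: 23183 = 89·260 + 43
97: 23183 = 97·239

97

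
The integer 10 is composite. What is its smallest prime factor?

10 is even: 2 divides it.

2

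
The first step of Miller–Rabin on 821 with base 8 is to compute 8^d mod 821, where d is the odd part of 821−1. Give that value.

821 − 1 = 820 = 2^2 · 205, so d = 205.
8^1 ≡ 8 (mod 821)
8^2 ≡ 8^2 = 64 ≡ 64 (mod 821)
8^4 ≡ 64^2 = 4096 ≡ 812 (mod 821)
8^8 ≡ 812^2 = 659344 ≡ 81 (mod 821)
8^16 ≡ 81^2 = 6561 ≡ 814 (mod 821)
8^32 ≡ 814^2 = 662596 ≡ 49 (mod 821)
8^64 ≡ 49^2 = 2401 ≡ 759 (mod 821)
8^128 ≡ 759^2 = 576081 ≡ 560 (mod 821)
205 = 128 + 64 + 8 + 4 + 1 in binary powers of 2.
So 8^205 ≡ 560 · 759 · 81 · 812 · 8 ≡ 526 (mod 821).
Squaring chain: 526 → 820; reaches −1, so base 8 does not prove 821 composite.

526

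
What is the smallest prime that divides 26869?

97

26869 is odd.
Digit sum 31, not divisible by 3.
Ends in 9: not divisible by 5.
7: 26869 = 7·3838 + 3
11: 26869 = 11·2442 + 7
13: 26869 = 13·2066 + 11
17: 26869 = 17·1580 + 9
19: 26869 = 19·1414 + 3
23: 26869 = 23·1168 + 5
29: 26869 = 29·926 + 15
31: 26869 = 31·866 + 23
37: 26869 = 37·726 + 7
41: 26869 = 41·655 + 14
43: 26869 = 43·624 + 37
47: 26869 = 47·571 + 32
53: 26869 = 53·506 + 51
59: 26869 = 59·455 + 24
61: 26869 = 61·440 + 29
67: 26869 = 67·401 + 2
71: 26869 = 71·378 + 31
73: 26869 = 73·368 + 5
79: 26869 = 79·340 + 9
83: 26869 = 83·323 + 60
89: 26869 = 89·301 + 80
97: 26869 = 97·277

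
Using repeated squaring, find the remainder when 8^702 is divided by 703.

628

8^1 ≡ 8 (mod 703)
8^2 ≡ 8^2 = 64 ≡ 64 (mod 703)
8^4 ≡ 64^2 = 4096 ≡ 581 (mod 703)
8^8 ≡ 581^2 = 337561 ≡ 121 (mod 703)
8^16 ≡ 121^2 = 14641 ≡ 581 (mod 703)
8^32 ≡ 581^2 = 337561 ≡ 121 (mod 703)
8^64 ≡ 121^2 = 14641 ≡ 581 (mod 703)
8^128 ≡ 581^2 = 337561 ≡ 121 (mod 703)
8^256 ≡ 121^2 = 14641 ≡ 581 (mod 703)
8^512 ≡ 581^2 = 337561 ≡ 121 (mod 703)
702 = 512 + 128 + 32 + 16 + 8 + 4 + 2 in binary powers of 2.
So 8^702 ≡ 121 · 121 · 121 · 581 · 121 · 581 · 64 ≡ 628 (mod 703).
Since 628 ≠ 1, base 8 is a Fermat witness: 703 is composite.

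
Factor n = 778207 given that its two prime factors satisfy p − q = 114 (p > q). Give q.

Since p = q + 114, we have 778207 = q(q + 114), so q² + 114q − 778207 = 0.
Discriminant: 114² + 4·778207 = 12996 + 3112828 = 3125824; √3125824 = 1768.
q = (−114 + 1768)/2 = 827, and p = q + 114 = 941.
Check: 827 · 941 = 778207.

827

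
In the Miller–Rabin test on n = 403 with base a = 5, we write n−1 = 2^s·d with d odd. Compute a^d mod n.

187

403 − 1 = 402 = 2^1 · 201, so d = 201.
5^1 ≡ 5 (mod 403)
5^2 ≡ 5^2 = 25 ≡ 25 (mod 403)
5^4 ≡ 25^2 = 625 ≡ 222 (mod 403)
5^8 ≡ 222^2 = 49284 ≡ 118 (mod 403)
5^16 ≡ 118^2 = 13924 ≡ 222 (mod 403)
5^32 ≡ 222^2 = 49284 ≡ 118 (mod 403)
5^64 ≡ 118^2 = 13924 ≡ 222 (mod 403)
5^128 ≡ 222^2 = 49284 ≡ 118 (mod 403)
201 = 128 + 64 + 8 + 1 in binary powers of 2.
So 5^201 ≡ 118 · 222 · 118 · 5 ≡ 187 (mod 403).
Squaring chain: 187; never reaches −1, so base 5 is a Miller–Rabin witness that 403 is composite.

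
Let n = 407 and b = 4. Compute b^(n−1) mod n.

4^1 ≡ 4 (mod 407)
4^2 ≡ 4^2 = 16 ≡ 16 (mod 407)
4^4 ≡ 16^2 = 256 ≡ 256 (mod 407)
4^8 ≡ 256^2 = 65536 ≡ 9 (mod 407)
4^16 ≡ 9^2 = 81 ≡ 81 (mod 407)
4^32 ≡ 81^2 = 6561 ≡ 49 (mod 407)
4^64 ≡ 49^2 = 2401 ≡ 366 (mod 407)
4^128 ≡ 366^2 = 133956 ≡ 53 (mod 407)
4^256 ≡ 53^2 = 2809 ≡ 367 (mod 407)
406 = 256 + 128 + 16 + 4 + 2 in binary powers of 2.
So 4^406 ≡ 367 · 53 · 81 · 256 · 16 ≡ 70 (mod 407).
Since 70 ≠ 1, base 4 is a Fermat witness: 407 is composite.

70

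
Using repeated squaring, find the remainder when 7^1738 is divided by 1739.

636

7^1 ≡ 7 (mod 1739)
7^2 ≡ 7^2 = 49 ≡ 49 (mod 1739)
7^4 ≡ 49^2 = 2401 ≡ 662 (mod 1739)
7^8 ≡ 662^2 = 438244 ≡ 16 (mod 1739)
7^16 ≡ 16^2 = 256 ≡ 256 (mod 1739)
7^32 ≡ 256^2 = 65536 ≡ 1193 (mod 1739)
7^64 ≡ 1193^2 = 1423249 ≡ 747 (mod 1739)
7^128 ≡ 747^2 = 558009 ≡ 1529 (mod 1739)
7^256 ≡ 1529^2 = 2337841 ≡ 625 (mod 1739)
7^512 ≡ 625^2 = 390625 ≡ 1089 (mod 1739)
7^1024 ≡ 1089^2 = 1185921 ≡ 1662 (mod 1739)
1738 = 1024 + 512 + 128 + 64 + 8 + 2 in binary powers of 2.
So 7^1738 ≡ 1662 · 1089 · 1529 · 747 · 16 · 49 ≡ 636 (mod 1739).
Since 636 ≠ 1, base 7 is a Fermat witness: 1739 is composite.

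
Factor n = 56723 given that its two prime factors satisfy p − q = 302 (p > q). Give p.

Since p = q + 302, we have 56723 = q(q + 302), so q² + 302q − 56723 = 0.
Discriminant: 302² + 4·56723 = 91204 + 226892 = 318096; √318096 = 564.
q = (−302 + 564)/2 = 131, and p = q + 302 = 433.
Check: 131 · 433 = 56723.

433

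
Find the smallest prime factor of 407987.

407987 is odd.
Digit sum 35, not divisible by 3.
Ends in 7: not divisible by 5.
7: 407987 = 7·58283 + 6
11: 407987 = 11·37089 + 8
13: 407987 = 13·31383 + 8
17: 407987 = 17·23999 + 4
19: 407987 = 19·21473

19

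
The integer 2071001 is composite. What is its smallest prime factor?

2071001 is odd.
Digit sum 11, not divisible by 3.
Ends in 1: not divisible by 5.
7: 2071001 = 7·295857 + 2
11: 2071001 = 11·188272 + 9
13: 2071001 = 13·159307 + 10
17: 2071001 = 17·121823 + 10
19: 2071001 = 19·109000 + 1
23: 2071001 = 23·90043 + 12
29: 2071001 = 29·71413 + 24
31: 2071001 = 31·66806 + 15
37: 2071001 = 37·55973

37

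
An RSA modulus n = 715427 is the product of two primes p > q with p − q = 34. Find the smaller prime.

Since p = q + 34, we have 715427 = q(q + 34), so q² + 34q − 715427 = 0.
Discriminant: 34² + 4·715427 = 1156 + 2861708 = 2862864; √2862864 = 1692.
q = (−34 + 1692)/2 = 829, and p = q + 34 = 863.
Check: 829 · 863 = 715427.

829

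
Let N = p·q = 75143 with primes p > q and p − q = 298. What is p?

461

Since p = q + 298, we have 75143 = q(q + 298), so q² + 298q − 75143 = 0.
Discriminant: 298² + 4·75143 = 88804 + 300572 = 389376; √389376 = 624.
q = (−298 + 624)/2 = 163, and p = q + 298 = 461.
Check: 163 · 461 = 75143.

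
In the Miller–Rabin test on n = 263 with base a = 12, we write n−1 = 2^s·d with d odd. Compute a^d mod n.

1

263 − 1 = 262 = 2^1 · 131, so d = 131.
12^1 ≡ 12 (mod 263)
12^2 ≡ 12^2 = 144 ≡ 144 (mod 263)
12^4 ≡ 144^2 = 20736 ≡ 222 (mod 263)
12^8 ≡ 222^2 = 49284 ≡ 103 (mod 263)
12^16 ≡ 103^2 = 10609 ≡ 89 (mod 263)
12^32 ≡ 89^2 = 7921 ≡ 31 (mod 263)
12^64 ≡ 31^2 = 961 ≡ 172 (mod 263)
12^128 ≡ 172^2 = 29584 ≡ 128 (mod 263)
131 = 128 + 2 + 1 in binary powers of 2.
So 12^131 ≡ 128 · 144 · 12 ≡ 1 (mod 263).
Since 12^d ≡ 1 (mod 263), base 12 does not prove 263 composite.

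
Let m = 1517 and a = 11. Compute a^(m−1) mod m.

359

11^1 ≡ 11 (mod 1517)
11^2 ≡ 11^2 = 121 ≡ 121 (mod 1517)
11^4 ≡ 121^2 = 14641 ≡ 988 (mod 1517)
11^8 ≡ 988^2 = 976144 ≡ 713 (mod 1517)
11^16 ≡ 713^2 = 508369 ≡ 174 (mod 1517)
11^32 ≡ 174^2 = 30276 ≡ 1453 (mod 1517)
11^64 ≡ 1453^2 = 2111209 ≡ 1062 (mod 1517)
11^128 ≡ 1062^2 = 1127844 ≡ 713 (mod 1517)
11^256 ≡ 713^2 = 508369 ≡ 174 (mod 1517)
11^512 ≡ 174^2 = 30276 ≡ 1453 (mod 1517)
11^1024 ≡ 1453^2 = 2111209 ≡ 1062 (mod 1517)
1516 = 1024 + 256 + 128 + 64 + 32 + 8 + 4 in binary powers of 2.
So 11^1516 ≡ 1062 · 174 · 713 · 1062 · 1453 · 713 · 988 ≡ 359 (mod 1517).
Since 359 ≠ 1, base 11 is a Fermat witness: 1517 is composite.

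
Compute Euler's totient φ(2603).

Factor: 2603 = 19 · 137.
φ(2603) = (19−1) · (137−1) = 18 · 136 = 2448.

2448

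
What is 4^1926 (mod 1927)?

1390

4^1 ≡ 4 (mod 1927)
4^2 ≡ 4^2 = 16 ≡ 16 (mod 1927)
4^4 ≡ 16^2 = 256 ≡ 256 (mod 1927)
4^8 ≡ 256^2 = 65536 ≡ 18 (mod 1927)
4^16 ≡ 18^2 = 324 ≡ 324 (mod 1927)
4^32 ≡ 324^2 = 104976 ≡ 918 (mod 1927)
4^64 ≡ 918^2 = 842724 ≡ 625 (mod 1927)
4^128 ≡ 625^2 = 390625 ≡ 1371 (mod 1927)
4^256 ≡ 1371^2 = 1879641 ≡ 816 (mod 1927)
4^512 ≡ 816^2 = 665856 ≡ 1041 (mod 1927)
4^1024 ≡ 1041^2 = 1083681 ≡ 707 (mod 1927)
1926 = 1024 + 512 + 256 + 128 + 4 + 2 in binary powers of 2.
So 4^1926 ≡ 707 · 1041 · 816 · 1371 · 256 · 16 ≡ 1390 (mod 1927).
Since 1390 ≠ 1, base 4 is a Fermat witness: 1927 is composite.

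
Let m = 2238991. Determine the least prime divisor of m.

2238991 is odd.
Digit sum 34, not divisible by 3.
Ends in 1: not divisible by 5.
7: 2238991 = 7·319855 + 6
11: 2238991 = 11·203544 + 7
13: 2238991 = 13·172230 + 1
17: 2238991 = 17·131705 + 6
19: 2238991 = 19·117841 + 12
23: 2238991 = 23·97347 + 10
29: 2238991 = 29·77206 + 17
31: 2238991 = 31·72225 + 16
37: 2238991 = 37·60513 + 10
41: 2238991 = 41·54609 + 22
43: 2238991 = 43·52069 + 24
47: 2238991 = 47·47638 + 5
53: 2238991 = 53·42245 + 6
59: 2238991 = 59·37949

59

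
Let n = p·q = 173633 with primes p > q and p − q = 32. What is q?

Since p = q + 32, we have 173633 = q(q + 32), so q² + 32q − 173633 = 0.
Discriminant: 32² + 4·173633 = 1024 + 694532 = 695556; √695556 = 834.
q = (−32 + 834)/2 = 401, and p = q + 32 = 433.
Check: 401 · 433 = 173633.

401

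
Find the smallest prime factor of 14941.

14941 is odd.
Digit sum 19, not divisible by 3.
Ends in 1: not divisible by 5.
7: 14941 = 7·2134 + 3
11: 14941 = 11·1358 + 3
13: 14941 = 13·1149 + 4
17: 14941 = 17·878 + 15
19: 14941 = 19·786 + 7
23: 14941 = 23·649 + 14
29: 14941 = 29·515 + 6
31: 14941 = 31·481 + 30
37: 14941 = 37·403 + 30
41: 14941 = 41·364 + 17
43: 14941 = 43·347 + 20
47: 14941 = 47·317 + 42
53: 14941 = 53·281 + 48
59: 14941 = 59·253 + 14
61: 14941 = 61·244 + 57
67: 14941 = 67·223

67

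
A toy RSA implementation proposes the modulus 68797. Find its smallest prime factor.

68797 is odd.
Digit sum 37, not divisible by 3.
Ends in 7: not divisible by 5.
7: 68797 = 7·9828 + 1
11: 68797 = 11·6254 + 3
13: 68797 = 13·5292 + 1
17: 68797 = 17·4046 + 15
19: 68797 = 19·3620 + 17
23: 68797 = 23·2991 + 4
29: 68797 = 29·2372 + 9
31: 68797 = 31·2219 + 8
37: 68797 = 37·1859 + 14
41: 68797 = 41·1677 + 40
43: 68797 = 43·1599 + 40
47: 68797 = 47·1463 + 36
53: 68797 = 53·1298 + 3
59: 68797 = 59·1166 + 3
61: 68797 = 61·1127 + 50
67: 68797 = 67·1026 + 55
71: 68797 = 71·968 + 69
73: 68797 = 73·942 + 31
79: 68797 = 79·870 + 67
83: 68797 = 83·828 + 73
89: 68797 = 89·773

89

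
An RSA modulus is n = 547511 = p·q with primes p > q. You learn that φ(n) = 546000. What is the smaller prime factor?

φ(n) = (p−1)(q−1) = n − (p+q) + 1, so p + q = 547511 − 546000 + 1 = 1512.
p and q are the roots of t² − 1512t + 547511 = 0.
Discriminant: 1512² − 4·547511 = 2286144 − 2190044 = 96100; √96100 = 310.
q = (1512 − 310)/2 = 601, p = (1512 + 310)/2 = 911.
Check: 601 · 911 = 547511.

601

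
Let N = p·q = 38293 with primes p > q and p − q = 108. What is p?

257

Since p = q + 108, we have 38293 = q(q + 108), so q² + 108q − 38293 = 0.
Discriminant: 108² + 4·38293 = 11664 + 153172 = 164836; √164836 = 406.
q = (−108 + 406)/2 = 149, and p = q + 108 = 257.
Check: 149 · 257 = 38293.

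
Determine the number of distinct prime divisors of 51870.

6

51870 = 2 · 25935
25935 = 3 · 8645
8645 = 5 · 1729
1729 = 7 · 247
247 = 13 · 19
51870 = 2 · 3 · 5 · 7 · 13 · 19, which has 6 distinct prime factors.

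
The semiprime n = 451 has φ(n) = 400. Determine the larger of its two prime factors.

41

φ(n) = (p−1)(q−1) = n − (p+q) + 1, so p + q = 451 − 400 + 1 = 52.
p and q are the roots of t² − 52t + 451 = 0.
Discriminant: 52² − 4·451 = 2704 − 1804 = 900; √900 = 30.
q = (52 − 30)/2 = 11, p = (52 + 30)/2 = 41.
Check: 11 · 41 = 451.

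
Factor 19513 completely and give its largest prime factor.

19513 = 13 · 1501
1501 = 19 · 79
79 is prime.
So 19513 = 13 · 19 · 79; the largest prime factor is 79.

79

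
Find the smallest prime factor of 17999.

41

17999 is odd.
Digit sum 35, not divisible by 3.
Ends in 9: not divisible by 5.
7: 17999 = 7·2571 + 2
11: 17999 = 11·1636 + 3
13: 17999 = 13·1384 + 7
17: 17999 = 17·1058 + 13
19: 17999 = 19·947 + 6
23: 17999 = 23·782 + 13
29: 17999 = 29·620 + 19
31: 17999 = 31·580 + 19
37: 17999 = 37·486 + 17
41: 17999 = 41·439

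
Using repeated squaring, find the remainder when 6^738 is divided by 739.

1

6^1 ≡ 6 (mod 739)
6^2 ≡ 6^2 = 36 ≡ 36 (mod 739)
6^4 ≡ 36^2 = 1296 ≡ 557 (mod 739)
6^8 ≡ 557^2 = 310249 ≡ 608 (mod 739)
6^16 ≡ 608^2 = 369664 ≡ 164 (mod 739)
6^32 ≡ 164^2 = 26896 ≡ 292 (mod 739)
6^64 ≡ 292^2 = 85264 ≡ 279 (mod 739)
6^128 ≡ 279^2 = 77841 ≡ 246 (mod 739)
6^256 ≡ 246^2 = 60516 ≡ 657 (mod 739)
6^512 ≡ 657^2 = 431649 ≡ 73 (mod 739)
738 = 512 + 128 + 64 + 32 + 2 in binary powers of 2.
So 6^738 ≡ 73 · 246 · 279 · 292 · 36 ≡ 1 (mod 739).
Since the result is 1, base 6 gives no evidence that 739 is composite.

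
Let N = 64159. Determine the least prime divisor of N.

83

64159 is odd.
Digit sum 25, not divisible by 3.
Ends in 9: not divisible by 5.
7: 64159 = 7·9165 + 4
11: 64159 = 11·5832 + 7
13: 64159 = 13·4935 + 4
17: 64159 = 17·3774 + 1
19: 64159 = 19·3376 + 15
23: 64159 = 23·2789 + 12
29: 64159 = 29·2212 + 11
31: 64159 = 31·2069 + 20
37: 64159 = 37·1734 + 1
41: 64159 = 41·1564 + 35
43: 64159 = 43·1492 + 3
47: 64159 = 47·1365 + 4
53: 64159 = 53·1210 + 29
59: 64159 = 59·1087 + 26
61: 64159 = 61·1051 + 48
67: 64159 = 67·957 + 40
71: 64159 = 71·903 + 46
73: 64159 = 73·878 + 65
79: 64159 = 79·812 + 11
83: 64159 = 83·773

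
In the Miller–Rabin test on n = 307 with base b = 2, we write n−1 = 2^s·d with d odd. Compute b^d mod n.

307 − 1 = 306 = 2^1 · 153, so d = 153.
2^1 ≡ 2 (mod 307)
2^2 ≡ 2^2 = 4 ≡ 4 (mod 307)
2^4 ≡ 4^2 = 16 ≡ 16 (mod 307)
2^8 ≡ 16^2 = 256 ≡ 256 (mod 307)
2^16 ≡ 256^2 = 65536 ≡ 145 (mod 307)
2^32 ≡ 145^2 = 21025 ≡ 149 (mod 307)
2^64 ≡ 149^2 = 22201 ≡ 97 (mod 307)
2^128 ≡ 97^2 = 9409 ≡ 199 (mod 307)
153 = 128 + 16 + 8 + 1 in binary powers of 2.
So 2^153 ≡ 199 · 145 · 256 · 2 ≡ 306 (mod 307).
Since 2^d ≡ 306 (mod 307), base 2 does not prove 307 composite.

306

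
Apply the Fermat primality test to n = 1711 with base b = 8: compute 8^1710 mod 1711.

8^1 ≡ 8 (mod 1711)
8^2 ≡ 8^2 = 64 ≡ 64 (mod 1711)
8^4 ≡ 64^2 = 4096 ≡ 674 (mod 1711)
8^8 ≡ 674^2 = 454276 ≡ 861 (mod 1711)
8^16 ≡ 861^2 = 741321 ≡ 458 (mod 1711)
8^32 ≡ 458^2 = 209764 ≡ 1022 (mod 1711)
8^64 ≡ 1022^2 = 1044484 ≡ 774 (mod 1711)
8^128 ≡ 774^2 = 599076 ≡ 226 (mod 1711)
8^256 ≡ 226^2 = 51076 ≡ 1457 (mod 1711)
8^512 ≡ 1457^2 = 2122849 ≡ 1209 (mod 1711)
8^1024 ≡ 1209^2 = 1461681 ≡ 487 (mod 1711)
1710 = 1024 + 512 + 128 + 32 + 8 + 4 + 2 in binary powers of 2.
So 8^1710 ≡ 487 · 1209 · 226 · 1022 · 861 · 674 · 64 ≡ 789 (mod 1711).
Since 789 ≠ 1, base 8 is a Fermat witness: 1711 is composite.

789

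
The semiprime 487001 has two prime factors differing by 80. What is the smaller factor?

Since p = q + 80, we have 487001 = q(q + 80), so q² + 80q − 487001 = 0.
Discriminant: 80² + 4·487001 = 6400 + 1948004 = 1954404; √1954404 = 1398.
q = (−80 + 1398)/2 = 659, and p = q + 80 = 739.
Check: 659 · 739 = 487001.

659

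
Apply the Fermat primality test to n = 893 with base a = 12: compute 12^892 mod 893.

178

12^1 ≡ 12 (mod 893)
12^2 ≡ 12^2 = 144 ≡ 144 (mod 893)
12^4 ≡ 144^2 = 20736 ≡ 197 (mod 893)
12^8 ≡ 197^2 = 38809 ≡ 410 (mod 893)
12^16 ≡ 410^2 = 168100 ≡ 216 (mod 893)
12^32 ≡ 216^2 = 46656 ≡ 220 (mod 893)
12^64 ≡ 220^2 = 48400 ≡ 178 (mod 893)
12^128 ≡ 178^2 = 31684 ≡ 429 (mod 893)
12^256 ≡ 429^2 = 184041 ≡ 83 (mod 893)
12^512 ≡ 83^2 = 6889 ≡ 638 (mod 893)
892 = 512 + 256 + 64 + 32 + 16 + 8 + 4 in binary powers of 2.
So 12^892 ≡ 638 · 83 · 178 · 220 · 216 · 410 · 197 ≡ 178 (mod 893).
Since 178 ≠ 1, base 12 is a Fermat witness: 893 is composite.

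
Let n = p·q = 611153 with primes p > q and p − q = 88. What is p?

827

Since p = q + 88, we have 611153 = q(q + 88), so q² + 88q − 611153 = 0.
Discriminant: 88² + 4·611153 = 7744 + 2444612 = 2452356; √2452356 = 1566.
q = (−88 + 1566)/2 = 739, and p = q + 88 = 827.
Check: 739 · 827 = 611153.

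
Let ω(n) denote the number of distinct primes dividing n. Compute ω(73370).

5

73370 = 2 · 36685
36685 = 5 · 7337
7337 = 11 · 667
667 = 23 · 29
73370 = 2 · 5 · 11 · 23 · 29, which has 5 distinct prime factors.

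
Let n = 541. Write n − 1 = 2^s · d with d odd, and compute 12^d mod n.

540

541 − 1 = 540 = 2^2 · 135, so d = 135.
12^1 ≡ 12 (mod 541)
12^2 ≡ 12^2 = 144 ≡ 144 (mod 541)
12^4 ≡ 144^2 = 20736 ≡ 178 (mod 541)
12^8 ≡ 178^2 = 31684 ≡ 306 (mod 541)
12^16 ≡ 306^2 = 93636 ≡ 43 (mod 541)
12^32 ≡ 43^2 = 1849 ≡ 226 (mod 541)
12^64 ≡ 226^2 = 51076 ≡ 222 (mod 541)
12^128 ≡ 222^2 = 49284 ≡ 53 (mod 541)
135 = 128 + 4 + 2 + 1 in binary powers of 2.
So 12^135 ≡ 53 · 178 · 144 · 12 ≡ 540 (mod 541).
Since 12^d ≡ 540 (mod 541), base 12 does not prove 541 composite.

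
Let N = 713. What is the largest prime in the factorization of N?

713 = 23 · 31
31 is prime.
So 713 = 23 · 31; the largest prime factor is 31.

31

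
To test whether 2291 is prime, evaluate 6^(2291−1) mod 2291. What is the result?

400

6^1 ≡ 6 (mod 2291)
6^2 ≡ 6^2 = 36 ≡ 36 (mod 2291)
6^4 ≡ 36^2 = 1296 ≡ 1296 (mod 2291)
6^8 ≡ 1296^2 = 1679616 ≡ 313 (mod 2291)
6^16 ≡ 313^2 = 97969 ≡ 1747 (mod 2291)
6^32 ≡ 1747^2 = 3052009 ≡ 397 (mod 2291)
6^64 ≡ 397^2 = 157609 ≡ 1821 (mod 2291)
6^128 ≡ 1821^2 = 3316041 ≡ 964 (mod 2291)
6^256 ≡ 964^2 = 929296 ≡ 1441 (mod 2291)
6^512 ≡ 1441^2 = 2076481 ≡ 835 (mod 2291)
6^1024 ≡ 835^2 = 697225 ≡ 761 (mod 2291)
6^2048 ≡ 761^2 = 579121 ≡ 1789 (mod 2291)
2290 = 2048 + 128 + 64 + 32 + 16 + 2 in binary powers of 2.
So 6^2290 ≡ 1789 · 964 · 1821 · 397 · 1747 · 36 ≡ 400 (mod 2291).
Since 400 ≠ 1, base 6 is a Fermat witness: 2291 is composite.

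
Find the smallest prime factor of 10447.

31

10447 is odd.
Digit sum 16, not divisible by 3.
Ends in 7: not divisible by 5.
7: 10447 = 7·1492 + 3
11: 10447 = 11·949 + 8
13: 10447 = 13·803 + 8
17: 10447 = 17·614 + 9
19: 10447 = 19·549 + 16
23: 10447 = 23·454 + 5
29: 10447 = 29·360 + 7
31: 10447 = 31·337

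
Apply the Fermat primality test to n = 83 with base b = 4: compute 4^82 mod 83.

4^1 ≡ 4 (mod 83)
4^2 ≡ 4^2 = 16 ≡ 16 (mod 83)
4^4 ≡ 16^2 = 256 ≡ 7 (mod 83)
4^8 ≡ 7^2 = 49 ≡ 49 (mod 83)
4^16 ≡ 49^2 = 2401 ≡ 77 (mod 83)
4^32 ≡ 77^2 = 5929 ≡ 36 (mod 83)
4^64 ≡ 36^2 = 1296 ≡ 51 (mod 83)
82 = 64 + 16 + 2 in binary powers of 2.
So 4^82 ≡ 51 · 77 · 16 ≡ 1 (mod 83).
Since the result is 1, base 4 gives no evidence that 83 is composite.

1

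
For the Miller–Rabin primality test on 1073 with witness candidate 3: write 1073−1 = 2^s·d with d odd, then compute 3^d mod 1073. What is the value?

363

1073 − 1 = 1072 = 2^4 · 67, so d = 67.
3^1 ≡ 3 (mod 1073)
3^2 ≡ 3^2 = 9 ≡ 9 (mod 1073)
3^4 ≡ 9^2 = 81 ≡ 81 (mod 1073)
3^8 ≡ 81^2 = 6561 ≡ 123 (mod 1073)
3^16 ≡ 123^2 = 15129 ≡ 107 (mod 1073)
3^32 ≡ 107^2 = 11449 ≡ 719 (mod 1073)
3^64 ≡ 719^2 = 516961 ≡ 848 (mod 1073)
67 = 64 + 2 + 1 in binary powers of 2.
So 3^67 ≡ 848 · 9 · 3 ≡ 363 (mod 1073).
Squaring chain: 363 → 863 → 107 → 719; never reaches −1, so base 3 is a Miller–Rabin witness that 1073 is composite.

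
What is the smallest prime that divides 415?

415 is odd.
Digit sum 10, not divisible by 3.
Ends in 5: divisible by 5.

5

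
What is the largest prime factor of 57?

19

57 = 3 · 19
19 is prime.
So 57 = 3 · 19; the largest prime factor is 19.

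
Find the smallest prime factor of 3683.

29

3683 is odd.
Digit sum 20, not divisible by 3.
Ends in 3: not divisible by 5.
7: 3683 = 7·526 + 1
11: 3683 = 11·334 + 9
13: 3683 = 13·283 + 4
17: 3683 = 17·216 + 11
19: 3683 = 19·193 + 16
23: 3683 = 23·160 + 3
29: 3683 = 29·127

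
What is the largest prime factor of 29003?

97

29003 = 13 · 2231
2231 = 23 · 97
97 is prime.
So 29003 = 13 · 23 · 97; the largest prime factor is 97.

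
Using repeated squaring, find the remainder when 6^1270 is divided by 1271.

583

6^1 ≡ 6 (mod 1271)
6^2 ≡ 6^2 = 36 ≡ 36 (mod 1271)
6^4 ≡ 36^2 = 1296 ≡ 25 (mod 1271)
6^8 ≡ 25^2 = 625 ≡ 625 (mod 1271)
6^16 ≡ 625^2 = 390625 ≡ 428 (mod 1271)
6^32 ≡ 428^2 = 183184 ≡ 160 (mod 1271)
6^64 ≡ 160^2 = 25600 ≡ 180 (mod 1271)
6^128 ≡ 180^2 = 32400 ≡ 625 (mod 1271)
6^256 ≡ 625^2 = 390625 ≡ 428 (mod 1271)
6^512 ≡ 428^2 = 183184 ≡ 160 (mod 1271)
6^1024 ≡ 160^2 = 25600 ≡ 180 (mod 1271)
1270 = 1024 + 128 + 64 + 32 + 16 + 4 + 2 in binary powers of 2.
So 6^1270 ≡ 180 · 625 · 180 · 160 · 428 · 25 · 36 ≡ 583 (mod 1271).
Since 583 ≠ 1, base 6 is a Fermat witness: 1271 is composite.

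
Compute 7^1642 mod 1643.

7^1 ≡ 7 (mod 1643)
7^2 ≡ 7^2 = 49 ≡ 49 (mod 1643)
7^4 ≡ 49^2 = 2401 ≡ 758 (mod 1643)
7^8 ≡ 758^2 = 574564 ≡ 1157 (mod 1643)
7^16 ≡ 1157^2 = 1338649 ≡ 1247 (mod 1643)
7^32 ≡ 1247^2 = 1555009 ≡ 731 (mod 1643)
7^64 ≡ 731^2 = 534361 ≡ 386 (mod 1643)
7^128 ≡ 386^2 = 148996 ≡ 1126 (mod 1643)
7^256 ≡ 1126^2 = 1267876 ≡ 1123 (mod 1643)
7^512 ≡ 1123^2 = 1261129 ≡ 948 (mod 1643)
7^1024 ≡ 948^2 = 898704 ≡ 1626 (mod 1643)
1642 = 1024 + 512 + 64 + 32 + 8 + 2 in binary powers of 2.
So 7^1642 ≡ 1626 · 948 · 386 · 731 · 1157 · 49 ≡ 493 (mod 1643).
Since 493 ≠ 1, base 7 is a Fermat witness: 1643 is composite.

493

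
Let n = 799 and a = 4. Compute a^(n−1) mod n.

747

4^1 ≡ 4 (mod 799)
4^2 ≡ 4^2 = 16 ≡ 16 (mod 799)
4^4 ≡ 16^2 = 256 ≡ 256 (mod 799)
4^8 ≡ 256^2 = 65536 ≡ 18 (mod 799)
4^16 ≡ 18^2 = 324 ≡ 324 (mod 799)
4^32 ≡ 324^2 = 104976 ≡ 307 (mod 799)
4^64 ≡ 307^2 = 94249 ≡ 766 (mod 799)
4^128 ≡ 766^2 = 586756 ≡ 290 (mod 799)
4^256 ≡ 290^2 = 84100 ≡ 205 (mod 799)
4^512 ≡ 205^2 = 42025 ≡ 477 (mod 799)
798 = 512 + 256 + 16 + 8 + 4 + 2 in binary powers of 2.
So 4^798 ≡ 477 · 205 · 324 · 18 · 256 · 16 ≡ 747 (mod 799).
Since 747 ≠ 1, base 4 is a Fermat witness: 799 is composite.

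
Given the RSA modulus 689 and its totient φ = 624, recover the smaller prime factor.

φ(n) = (p−1)(q−1) = n − (p+q) + 1, so p + q = 689 − 624 + 1 = 66.
p and q are the roots of t² − 66t + 689 = 0.
Discriminant: 66² − 4·689 = 4356 − 2756 = 1600; √1600 = 40.
q = (66 − 40)/2 = 13, p = (66 + 40)/2 = 53.
Check: 13 · 53 = 689.

13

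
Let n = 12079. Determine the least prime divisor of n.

12079 is odd.
Digit sum 19, not divisible by 3.
Ends in 9: not divisible by 5.
7: 12079 = 7·1725 + 4
11: 12079 = 11·1098 + 1
13: 12079 = 13·929 + 2
17: 12079 = 17·710 + 9
19: 12079 = 19·635 + 14
23: 12079 = 23·525 + 4
29: 12079 = 29·416 + 15
31: 12079 = 31·389 + 20
37: 12079 = 37·326 + 17
41: 12079 = 41·294 + 25
43: 12079 = 43·280 + 39
47: 12079 = 47·257

47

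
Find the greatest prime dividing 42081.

83

42081 = 3 · 14027
14027 = 13 · 1079
1079 = 13 · 83
83 is prime.
So 42081 = 3 · 13^2 · 83; the largest prime factor is 83.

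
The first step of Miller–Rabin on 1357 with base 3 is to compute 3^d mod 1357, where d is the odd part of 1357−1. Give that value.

1357 − 1 = 1356 = 2^2 · 339, so d = 339.
3^1 ≡ 3 (mod 1357)
3^2 ≡ 3^2 = 9 ≡ 9 (mod 1357)
3^4 ≡ 9^2 = 81 ≡ 81 (mod 1357)
3^8 ≡ 81^2 = 6561 ≡ 1133 (mod 1357)
3^16 ≡ 1133^2 = 1283689 ≡ 1324 (mod 1357)
3^32 ≡ 1324^2 = 1752976 ≡ 1089 (mod 1357)
3^64 ≡ 1089^2 = 1185921 ≡ 1260 (mod 1357)
3^128 ≡ 1260^2 = 1587600 ≡ 1267 (mod 1357)
3^256 ≡ 1267^2 = 1605289 ≡ 1315 (mod 1357)
339 = 256 + 64 + 16 + 2 + 1 in binary powers of 2.
So 3^339 ≡ 1315 · 1260 · 1324 · 9 · 3 ≡ 41 (mod 1357).
Squaring chain: 41 → 324; never reaches −1, so base 3 is a Miller–Rabin witness that 1357 is composite.

41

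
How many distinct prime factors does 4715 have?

3

4715 = 5 · 943
943 = 23 · 41
4715 = 5 · 23 · 41, which has 3 distinct prime factors.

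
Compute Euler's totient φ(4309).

4140

Factor: 4309 = 31 · 139.
φ(4309) = (31−1) · (139−1) = 30 · 138 = 4140.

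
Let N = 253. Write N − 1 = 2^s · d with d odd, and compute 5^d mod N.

253 − 1 = 252 = 2^2 · 63, so d = 63.
5^1 ≡ 5 (mod 253)
5^2 ≡ 5^2 = 25 ≡ 25 (mod 253)
5^4 ≡ 25^2 = 625 ≡ 119 (mod 253)
5^8 ≡ 119^2 = 14161 ≡ 246 (mod 253)
5^16 ≡ 246^2 = 60516 ≡ 49 (mod 253)
5^32 ≡ 49^2 = 2401 ≡ 124 (mod 253)
63 = 32 + 16 + 8 + 4 + 2 + 1 in binary powers of 2.
So 5^63 ≡ 124 · 49 · 246 · 119 · 25 · 5 ≡ 191 (mod 253).
Squaring chain: 191 → 49; never reaches −1, so base 5 is a Miller–Rabin witness that 253 is composite.

191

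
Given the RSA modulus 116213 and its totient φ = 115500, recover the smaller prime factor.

251

φ(n) = (p−1)(q−1) = n − (p+q) + 1, so p + q = 116213 − 115500 + 1 = 714.
p and q are the roots of t² − 714t + 116213 = 0.
Discriminant: 714² − 4·116213 = 509796 − 464852 = 44944; √44944 = 212.
q = (714 − 212)/2 = 251, p = (714 + 212)/2 = 463.
Check: 251 · 463 = 116213.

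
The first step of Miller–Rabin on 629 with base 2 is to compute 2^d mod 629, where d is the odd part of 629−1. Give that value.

15

629 − 1 = 628 = 2^2 · 157, so d = 157.
2^1 ≡ 2 (mod 629)
2^2 ≡ 2^2 = 4 ≡ 4 (mod 629)
2^4 ≡ 4^2 = 16 ≡ 16 (mod 629)
2^8 ≡ 16^2 = 256 ≡ 256 (mod 629)
2^16 ≡ 256^2 = 65536 ≡ 120 (mod 629)
2^32 ≡ 120^2 = 14400 ≡ 562 (mod 629)
2^64 ≡ 562^2 = 315844 ≡ 86 (mod 629)
2^128 ≡ 86^2 = 7396 ≡ 477 (mod 629)
157 = 128 + 16 + 8 + 4 + 1 in binary powers of 2.
So 2^157 ≡ 477 · 120 · 256 · 16 · 2 ≡ 15 (mod 629).
Squaring chain: 15 → 225; never reaches −1, so base 2 is a Miller–Rabin witness that 629 is composite.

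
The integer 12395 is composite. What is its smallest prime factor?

12395 is odd.
Digit sum 20, not divisible by 3.
Ends in 5: divisible by 5.

5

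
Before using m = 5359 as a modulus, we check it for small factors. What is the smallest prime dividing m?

23

5359 is odd.
Digit sum 22, not divisible by 3.
Ends in 9: not divisible by 5.
7: 5359 = 7·765 + 4
11: 5359 = 11·487 + 2
13: 5359 = 13·412 + 3
17: 5359 = 17·315 + 4
19: 5359 = 19·282 + 1
23: 5359 = 23·233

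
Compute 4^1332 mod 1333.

16

4^1 ≡ 4 (mod 1333)
4^2 ≡ 4^2 = 16 ≡ 16 (mod 1333)
4^4 ≡ 16^2 = 256 ≡ 256 (mod 1333)
4^8 ≡ 256^2 = 65536 ≡ 219 (mod 1333)
4^16 ≡ 219^2 = 47961 ≡ 1306 (mod 1333)
4^32 ≡ 1306^2 = 1705636 ≡ 729 (mod 1333)
4^64 ≡ 729^2 = 531441 ≡ 907 (mod 1333)
4^128 ≡ 907^2 = 822649 ≡ 188 (mod 1333)
4^256 ≡ 188^2 = 35344 ≡ 686 (mod 1333)
4^512 ≡ 686^2 = 470596 ≡ 47 (mod 1333)
4^1024 ≡ 47^2 = 2209 ≡ 876 (mod 1333)
1332 = 1024 + 256 + 32 + 16 + 4 in binary powers of 2.
So 4^1332 ≡ 876 · 686 · 729 · 1306 · 256 ≡ 16 (mod 1333).
Since 16 ≠ 1, base 4 is a Fermat witness: 1333 is composite.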